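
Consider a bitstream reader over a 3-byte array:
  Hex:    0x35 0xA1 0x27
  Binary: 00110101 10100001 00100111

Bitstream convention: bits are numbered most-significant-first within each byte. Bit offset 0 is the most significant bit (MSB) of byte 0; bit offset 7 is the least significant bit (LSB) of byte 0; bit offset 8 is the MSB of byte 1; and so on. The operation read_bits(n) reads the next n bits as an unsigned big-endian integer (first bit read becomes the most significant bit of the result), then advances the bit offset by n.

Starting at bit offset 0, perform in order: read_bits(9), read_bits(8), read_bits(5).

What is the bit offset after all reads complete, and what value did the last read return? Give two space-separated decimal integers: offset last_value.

Answer: 22 9

Derivation:
Read 1: bits[0:9] width=9 -> value=107 (bin 001101011); offset now 9 = byte 1 bit 1; 15 bits remain
Read 2: bits[9:17] width=8 -> value=66 (bin 01000010); offset now 17 = byte 2 bit 1; 7 bits remain
Read 3: bits[17:22] width=5 -> value=9 (bin 01001); offset now 22 = byte 2 bit 6; 2 bits remain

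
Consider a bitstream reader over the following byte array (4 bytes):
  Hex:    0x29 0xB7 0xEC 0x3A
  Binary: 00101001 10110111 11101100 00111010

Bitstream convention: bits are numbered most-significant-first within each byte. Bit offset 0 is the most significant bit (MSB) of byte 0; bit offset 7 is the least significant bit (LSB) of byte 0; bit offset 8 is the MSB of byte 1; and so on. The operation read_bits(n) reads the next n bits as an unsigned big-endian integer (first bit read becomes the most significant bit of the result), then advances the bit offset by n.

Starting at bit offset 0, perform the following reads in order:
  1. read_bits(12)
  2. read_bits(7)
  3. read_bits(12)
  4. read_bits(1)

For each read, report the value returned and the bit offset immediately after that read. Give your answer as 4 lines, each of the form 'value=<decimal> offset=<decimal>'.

Answer: value=667 offset=12
value=63 offset=19
value=1565 offset=31
value=0 offset=32

Derivation:
Read 1: bits[0:12] width=12 -> value=667 (bin 001010011011); offset now 12 = byte 1 bit 4; 20 bits remain
Read 2: bits[12:19] width=7 -> value=63 (bin 0111111); offset now 19 = byte 2 bit 3; 13 bits remain
Read 3: bits[19:31] width=12 -> value=1565 (bin 011000011101); offset now 31 = byte 3 bit 7; 1 bits remain
Read 4: bits[31:32] width=1 -> value=0 (bin 0); offset now 32 = byte 4 bit 0; 0 bits remain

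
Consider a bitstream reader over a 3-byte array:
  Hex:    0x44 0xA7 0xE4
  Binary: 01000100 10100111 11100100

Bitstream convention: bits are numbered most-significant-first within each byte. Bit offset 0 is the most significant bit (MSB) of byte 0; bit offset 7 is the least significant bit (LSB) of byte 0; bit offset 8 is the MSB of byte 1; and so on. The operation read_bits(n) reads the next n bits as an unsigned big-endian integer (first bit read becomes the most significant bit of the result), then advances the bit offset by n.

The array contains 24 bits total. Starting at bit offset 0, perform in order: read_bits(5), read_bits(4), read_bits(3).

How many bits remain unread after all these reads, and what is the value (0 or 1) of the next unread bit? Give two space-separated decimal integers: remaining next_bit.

Read 1: bits[0:5] width=5 -> value=8 (bin 01000); offset now 5 = byte 0 bit 5; 19 bits remain
Read 2: bits[5:9] width=4 -> value=9 (bin 1001); offset now 9 = byte 1 bit 1; 15 bits remain
Read 3: bits[9:12] width=3 -> value=2 (bin 010); offset now 12 = byte 1 bit 4; 12 bits remain

Answer: 12 0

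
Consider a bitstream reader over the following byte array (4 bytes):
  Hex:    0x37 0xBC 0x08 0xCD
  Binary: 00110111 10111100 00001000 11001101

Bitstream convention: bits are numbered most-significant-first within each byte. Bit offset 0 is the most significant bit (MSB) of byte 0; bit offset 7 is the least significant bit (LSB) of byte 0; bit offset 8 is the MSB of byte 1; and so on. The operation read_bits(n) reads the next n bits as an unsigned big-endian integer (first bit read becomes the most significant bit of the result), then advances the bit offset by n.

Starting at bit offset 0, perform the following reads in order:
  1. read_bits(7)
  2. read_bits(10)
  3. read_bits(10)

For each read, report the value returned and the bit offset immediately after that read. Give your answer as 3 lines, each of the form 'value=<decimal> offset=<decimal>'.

Read 1: bits[0:7] width=7 -> value=27 (bin 0011011); offset now 7 = byte 0 bit 7; 25 bits remain
Read 2: bits[7:17] width=10 -> value=888 (bin 1101111000); offset now 17 = byte 2 bit 1; 15 bits remain
Read 3: bits[17:27] width=10 -> value=70 (bin 0001000110); offset now 27 = byte 3 bit 3; 5 bits remain

Answer: value=27 offset=7
value=888 offset=17
value=70 offset=27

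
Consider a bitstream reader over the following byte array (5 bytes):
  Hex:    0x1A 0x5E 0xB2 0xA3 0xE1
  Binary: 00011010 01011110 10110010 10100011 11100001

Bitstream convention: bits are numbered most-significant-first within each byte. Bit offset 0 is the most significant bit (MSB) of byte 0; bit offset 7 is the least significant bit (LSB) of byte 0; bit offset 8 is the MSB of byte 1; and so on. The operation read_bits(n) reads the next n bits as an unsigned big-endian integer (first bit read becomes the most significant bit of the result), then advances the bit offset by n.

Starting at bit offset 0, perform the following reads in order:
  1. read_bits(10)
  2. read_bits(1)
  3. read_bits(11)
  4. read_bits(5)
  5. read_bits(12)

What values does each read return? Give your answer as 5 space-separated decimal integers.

Answer: 105 0 1964 21 496

Derivation:
Read 1: bits[0:10] width=10 -> value=105 (bin 0001101001); offset now 10 = byte 1 bit 2; 30 bits remain
Read 2: bits[10:11] width=1 -> value=0 (bin 0); offset now 11 = byte 1 bit 3; 29 bits remain
Read 3: bits[11:22] width=11 -> value=1964 (bin 11110101100); offset now 22 = byte 2 bit 6; 18 bits remain
Read 4: bits[22:27] width=5 -> value=21 (bin 10101); offset now 27 = byte 3 bit 3; 13 bits remain
Read 5: bits[27:39] width=12 -> value=496 (bin 000111110000); offset now 39 = byte 4 bit 7; 1 bits remain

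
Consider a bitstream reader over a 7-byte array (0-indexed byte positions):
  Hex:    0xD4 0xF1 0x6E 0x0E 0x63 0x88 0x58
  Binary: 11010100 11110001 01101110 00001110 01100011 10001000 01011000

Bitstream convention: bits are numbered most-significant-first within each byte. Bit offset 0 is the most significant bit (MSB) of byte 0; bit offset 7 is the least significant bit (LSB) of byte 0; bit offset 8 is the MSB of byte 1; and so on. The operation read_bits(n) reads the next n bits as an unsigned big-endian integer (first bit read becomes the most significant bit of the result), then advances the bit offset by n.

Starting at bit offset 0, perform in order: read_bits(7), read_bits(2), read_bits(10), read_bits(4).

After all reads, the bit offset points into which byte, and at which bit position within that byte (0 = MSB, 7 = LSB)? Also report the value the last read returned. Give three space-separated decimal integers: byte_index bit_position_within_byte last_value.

Read 1: bits[0:7] width=7 -> value=106 (bin 1101010); offset now 7 = byte 0 bit 7; 49 bits remain
Read 2: bits[7:9] width=2 -> value=1 (bin 01); offset now 9 = byte 1 bit 1; 47 bits remain
Read 3: bits[9:19] width=10 -> value=907 (bin 1110001011); offset now 19 = byte 2 bit 3; 37 bits remain
Read 4: bits[19:23] width=4 -> value=7 (bin 0111); offset now 23 = byte 2 bit 7; 33 bits remain

Answer: 2 7 7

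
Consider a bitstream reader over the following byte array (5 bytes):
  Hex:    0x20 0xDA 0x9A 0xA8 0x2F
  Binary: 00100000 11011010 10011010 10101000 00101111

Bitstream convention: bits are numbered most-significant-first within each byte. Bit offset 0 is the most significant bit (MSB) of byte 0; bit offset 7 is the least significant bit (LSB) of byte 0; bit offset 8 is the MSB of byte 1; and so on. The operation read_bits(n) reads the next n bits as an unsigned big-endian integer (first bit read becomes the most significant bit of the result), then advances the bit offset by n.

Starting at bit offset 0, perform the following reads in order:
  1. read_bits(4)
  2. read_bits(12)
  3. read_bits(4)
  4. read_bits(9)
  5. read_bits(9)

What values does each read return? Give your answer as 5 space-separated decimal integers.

Answer: 2 218 9 341 11

Derivation:
Read 1: bits[0:4] width=4 -> value=2 (bin 0010); offset now 4 = byte 0 bit 4; 36 bits remain
Read 2: bits[4:16] width=12 -> value=218 (bin 000011011010); offset now 16 = byte 2 bit 0; 24 bits remain
Read 3: bits[16:20] width=4 -> value=9 (bin 1001); offset now 20 = byte 2 bit 4; 20 bits remain
Read 4: bits[20:29] width=9 -> value=341 (bin 101010101); offset now 29 = byte 3 bit 5; 11 bits remain
Read 5: bits[29:38] width=9 -> value=11 (bin 000001011); offset now 38 = byte 4 bit 6; 2 bits remain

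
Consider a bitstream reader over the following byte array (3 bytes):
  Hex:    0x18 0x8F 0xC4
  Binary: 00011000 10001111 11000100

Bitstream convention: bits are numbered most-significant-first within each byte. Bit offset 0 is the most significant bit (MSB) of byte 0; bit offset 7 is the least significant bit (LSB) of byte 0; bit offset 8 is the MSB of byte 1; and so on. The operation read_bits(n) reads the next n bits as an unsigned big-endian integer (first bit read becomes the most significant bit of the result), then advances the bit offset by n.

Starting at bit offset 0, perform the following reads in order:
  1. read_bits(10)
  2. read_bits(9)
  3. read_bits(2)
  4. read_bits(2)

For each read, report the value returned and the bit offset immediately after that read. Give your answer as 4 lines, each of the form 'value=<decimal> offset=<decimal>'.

Read 1: bits[0:10] width=10 -> value=98 (bin 0001100010); offset now 10 = byte 1 bit 2; 14 bits remain
Read 2: bits[10:19] width=9 -> value=126 (bin 001111110); offset now 19 = byte 2 bit 3; 5 bits remain
Read 3: bits[19:21] width=2 -> value=0 (bin 00); offset now 21 = byte 2 bit 5; 3 bits remain
Read 4: bits[21:23] width=2 -> value=2 (bin 10); offset now 23 = byte 2 bit 7; 1 bits remain

Answer: value=98 offset=10
value=126 offset=19
value=0 offset=21
value=2 offset=23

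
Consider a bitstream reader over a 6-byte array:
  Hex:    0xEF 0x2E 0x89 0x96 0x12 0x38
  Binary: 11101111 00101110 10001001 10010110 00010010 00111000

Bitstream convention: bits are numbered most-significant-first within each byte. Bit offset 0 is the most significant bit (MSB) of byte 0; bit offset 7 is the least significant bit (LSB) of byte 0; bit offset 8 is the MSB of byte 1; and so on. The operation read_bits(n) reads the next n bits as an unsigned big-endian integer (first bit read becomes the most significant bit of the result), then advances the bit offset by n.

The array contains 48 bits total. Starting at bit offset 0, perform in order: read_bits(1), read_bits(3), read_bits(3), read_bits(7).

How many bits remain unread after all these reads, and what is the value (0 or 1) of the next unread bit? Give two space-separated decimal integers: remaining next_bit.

Answer: 34 1

Derivation:
Read 1: bits[0:1] width=1 -> value=1 (bin 1); offset now 1 = byte 0 bit 1; 47 bits remain
Read 2: bits[1:4] width=3 -> value=6 (bin 110); offset now 4 = byte 0 bit 4; 44 bits remain
Read 3: bits[4:7] width=3 -> value=7 (bin 111); offset now 7 = byte 0 bit 7; 41 bits remain
Read 4: bits[7:14] width=7 -> value=75 (bin 1001011); offset now 14 = byte 1 bit 6; 34 bits remain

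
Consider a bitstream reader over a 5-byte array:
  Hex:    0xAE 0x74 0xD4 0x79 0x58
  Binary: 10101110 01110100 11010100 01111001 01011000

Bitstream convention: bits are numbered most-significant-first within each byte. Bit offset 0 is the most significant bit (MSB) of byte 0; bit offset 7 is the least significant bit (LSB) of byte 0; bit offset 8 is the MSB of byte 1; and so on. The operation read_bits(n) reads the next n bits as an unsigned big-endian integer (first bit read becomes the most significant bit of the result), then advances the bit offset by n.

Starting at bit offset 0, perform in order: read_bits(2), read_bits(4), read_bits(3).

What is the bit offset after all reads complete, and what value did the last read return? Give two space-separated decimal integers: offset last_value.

Read 1: bits[0:2] width=2 -> value=2 (bin 10); offset now 2 = byte 0 bit 2; 38 bits remain
Read 2: bits[2:6] width=4 -> value=11 (bin 1011); offset now 6 = byte 0 bit 6; 34 bits remain
Read 3: bits[6:9] width=3 -> value=4 (bin 100); offset now 9 = byte 1 bit 1; 31 bits remain

Answer: 9 4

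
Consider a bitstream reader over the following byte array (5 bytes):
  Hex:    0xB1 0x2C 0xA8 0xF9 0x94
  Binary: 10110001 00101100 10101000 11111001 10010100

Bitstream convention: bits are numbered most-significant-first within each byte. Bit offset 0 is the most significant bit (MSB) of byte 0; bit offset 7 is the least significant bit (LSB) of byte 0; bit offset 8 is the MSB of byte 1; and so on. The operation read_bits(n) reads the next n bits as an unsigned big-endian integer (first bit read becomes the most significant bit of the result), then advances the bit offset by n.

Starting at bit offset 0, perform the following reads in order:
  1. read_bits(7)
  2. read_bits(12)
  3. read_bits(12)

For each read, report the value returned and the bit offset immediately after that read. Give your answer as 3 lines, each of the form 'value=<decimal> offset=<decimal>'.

Read 1: bits[0:7] width=7 -> value=88 (bin 1011000); offset now 7 = byte 0 bit 7; 33 bits remain
Read 2: bits[7:19] width=12 -> value=2405 (bin 100101100101); offset now 19 = byte 2 bit 3; 21 bits remain
Read 3: bits[19:31] width=12 -> value=1148 (bin 010001111100); offset now 31 = byte 3 bit 7; 9 bits remain

Answer: value=88 offset=7
value=2405 offset=19
value=1148 offset=31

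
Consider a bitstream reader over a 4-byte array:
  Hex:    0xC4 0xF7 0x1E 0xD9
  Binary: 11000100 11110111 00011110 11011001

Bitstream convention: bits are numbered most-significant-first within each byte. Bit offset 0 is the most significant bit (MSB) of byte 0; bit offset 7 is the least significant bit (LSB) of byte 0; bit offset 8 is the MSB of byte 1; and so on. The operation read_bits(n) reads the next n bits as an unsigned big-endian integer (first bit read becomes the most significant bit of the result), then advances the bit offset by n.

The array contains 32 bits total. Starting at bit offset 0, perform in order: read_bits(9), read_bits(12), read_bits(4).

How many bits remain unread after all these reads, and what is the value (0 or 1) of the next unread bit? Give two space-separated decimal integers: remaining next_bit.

Answer: 7 1

Derivation:
Read 1: bits[0:9] width=9 -> value=393 (bin 110001001); offset now 9 = byte 1 bit 1; 23 bits remain
Read 2: bits[9:21] width=12 -> value=3811 (bin 111011100011); offset now 21 = byte 2 bit 5; 11 bits remain
Read 3: bits[21:25] width=4 -> value=13 (bin 1101); offset now 25 = byte 3 bit 1; 7 bits remain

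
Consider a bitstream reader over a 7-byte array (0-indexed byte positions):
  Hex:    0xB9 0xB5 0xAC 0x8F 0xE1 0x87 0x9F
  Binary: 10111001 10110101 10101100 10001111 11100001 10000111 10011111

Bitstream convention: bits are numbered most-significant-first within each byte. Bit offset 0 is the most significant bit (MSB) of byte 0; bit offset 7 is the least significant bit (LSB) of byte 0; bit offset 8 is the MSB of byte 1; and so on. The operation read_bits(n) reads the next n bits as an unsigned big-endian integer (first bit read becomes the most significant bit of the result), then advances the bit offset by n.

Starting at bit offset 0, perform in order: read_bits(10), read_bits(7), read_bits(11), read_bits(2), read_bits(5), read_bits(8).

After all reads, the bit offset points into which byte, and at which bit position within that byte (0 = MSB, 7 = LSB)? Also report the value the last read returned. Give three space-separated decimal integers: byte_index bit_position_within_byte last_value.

Answer: 5 3 12

Derivation:
Read 1: bits[0:10] width=10 -> value=742 (bin 1011100110); offset now 10 = byte 1 bit 2; 46 bits remain
Read 2: bits[10:17] width=7 -> value=107 (bin 1101011); offset now 17 = byte 2 bit 1; 39 bits remain
Read 3: bits[17:28] width=11 -> value=712 (bin 01011001000); offset now 28 = byte 3 bit 4; 28 bits remain
Read 4: bits[28:30] width=2 -> value=3 (bin 11); offset now 30 = byte 3 bit 6; 26 bits remain
Read 5: bits[30:35] width=5 -> value=31 (bin 11111); offset now 35 = byte 4 bit 3; 21 bits remain
Read 6: bits[35:43] width=8 -> value=12 (bin 00001100); offset now 43 = byte 5 bit 3; 13 bits remain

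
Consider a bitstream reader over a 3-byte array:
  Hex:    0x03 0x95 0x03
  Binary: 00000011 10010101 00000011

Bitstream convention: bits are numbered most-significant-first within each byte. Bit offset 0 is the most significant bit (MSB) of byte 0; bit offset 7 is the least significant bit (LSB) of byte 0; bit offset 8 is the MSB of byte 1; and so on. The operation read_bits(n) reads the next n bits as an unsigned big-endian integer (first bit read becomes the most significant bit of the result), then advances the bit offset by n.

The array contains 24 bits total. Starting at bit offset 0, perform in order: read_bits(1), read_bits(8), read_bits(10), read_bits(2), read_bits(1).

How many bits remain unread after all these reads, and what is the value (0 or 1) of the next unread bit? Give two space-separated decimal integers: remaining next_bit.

Answer: 2 1

Derivation:
Read 1: bits[0:1] width=1 -> value=0 (bin 0); offset now 1 = byte 0 bit 1; 23 bits remain
Read 2: bits[1:9] width=8 -> value=7 (bin 00000111); offset now 9 = byte 1 bit 1; 15 bits remain
Read 3: bits[9:19] width=10 -> value=168 (bin 0010101000); offset now 19 = byte 2 bit 3; 5 bits remain
Read 4: bits[19:21] width=2 -> value=0 (bin 00); offset now 21 = byte 2 bit 5; 3 bits remain
Read 5: bits[21:22] width=1 -> value=0 (bin 0); offset now 22 = byte 2 bit 6; 2 bits remain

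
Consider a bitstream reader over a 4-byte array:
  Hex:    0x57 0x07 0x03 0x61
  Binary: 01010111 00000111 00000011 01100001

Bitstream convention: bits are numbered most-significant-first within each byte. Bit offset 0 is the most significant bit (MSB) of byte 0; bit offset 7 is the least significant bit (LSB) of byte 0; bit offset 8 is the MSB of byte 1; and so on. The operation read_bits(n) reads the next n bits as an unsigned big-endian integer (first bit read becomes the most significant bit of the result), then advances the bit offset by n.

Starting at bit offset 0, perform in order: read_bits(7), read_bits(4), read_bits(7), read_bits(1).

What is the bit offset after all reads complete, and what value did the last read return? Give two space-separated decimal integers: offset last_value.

Read 1: bits[0:7] width=7 -> value=43 (bin 0101011); offset now 7 = byte 0 bit 7; 25 bits remain
Read 2: bits[7:11] width=4 -> value=8 (bin 1000); offset now 11 = byte 1 bit 3; 21 bits remain
Read 3: bits[11:18] width=7 -> value=28 (bin 0011100); offset now 18 = byte 2 bit 2; 14 bits remain
Read 4: bits[18:19] width=1 -> value=0 (bin 0); offset now 19 = byte 2 bit 3; 13 bits remain

Answer: 19 0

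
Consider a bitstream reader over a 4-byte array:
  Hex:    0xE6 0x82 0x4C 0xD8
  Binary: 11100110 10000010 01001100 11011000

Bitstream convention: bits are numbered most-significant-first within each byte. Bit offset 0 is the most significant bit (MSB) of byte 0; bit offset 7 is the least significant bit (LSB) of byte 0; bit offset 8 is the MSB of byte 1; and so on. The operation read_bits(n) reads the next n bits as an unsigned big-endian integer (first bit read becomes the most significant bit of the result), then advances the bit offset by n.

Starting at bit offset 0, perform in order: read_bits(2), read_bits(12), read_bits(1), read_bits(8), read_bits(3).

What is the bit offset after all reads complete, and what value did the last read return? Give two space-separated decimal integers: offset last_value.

Answer: 26 3

Derivation:
Read 1: bits[0:2] width=2 -> value=3 (bin 11); offset now 2 = byte 0 bit 2; 30 bits remain
Read 2: bits[2:14] width=12 -> value=2464 (bin 100110100000); offset now 14 = byte 1 bit 6; 18 bits remain
Read 3: bits[14:15] width=1 -> value=1 (bin 1); offset now 15 = byte 1 bit 7; 17 bits remain
Read 4: bits[15:23] width=8 -> value=38 (bin 00100110); offset now 23 = byte 2 bit 7; 9 bits remain
Read 5: bits[23:26] width=3 -> value=3 (bin 011); offset now 26 = byte 3 bit 2; 6 bits remain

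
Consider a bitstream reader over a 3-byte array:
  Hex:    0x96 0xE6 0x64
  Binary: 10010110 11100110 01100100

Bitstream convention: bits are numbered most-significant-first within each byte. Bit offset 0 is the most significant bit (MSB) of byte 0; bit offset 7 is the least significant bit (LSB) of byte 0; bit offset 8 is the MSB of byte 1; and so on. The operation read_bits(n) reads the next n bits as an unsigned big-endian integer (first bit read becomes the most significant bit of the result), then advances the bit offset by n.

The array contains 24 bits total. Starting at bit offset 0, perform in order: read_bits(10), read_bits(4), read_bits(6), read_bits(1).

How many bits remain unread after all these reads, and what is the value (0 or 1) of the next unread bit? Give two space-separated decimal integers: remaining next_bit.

Answer: 3 1

Derivation:
Read 1: bits[0:10] width=10 -> value=603 (bin 1001011011); offset now 10 = byte 1 bit 2; 14 bits remain
Read 2: bits[10:14] width=4 -> value=9 (bin 1001); offset now 14 = byte 1 bit 6; 10 bits remain
Read 3: bits[14:20] width=6 -> value=38 (bin 100110); offset now 20 = byte 2 bit 4; 4 bits remain
Read 4: bits[20:21] width=1 -> value=0 (bin 0); offset now 21 = byte 2 bit 5; 3 bits remain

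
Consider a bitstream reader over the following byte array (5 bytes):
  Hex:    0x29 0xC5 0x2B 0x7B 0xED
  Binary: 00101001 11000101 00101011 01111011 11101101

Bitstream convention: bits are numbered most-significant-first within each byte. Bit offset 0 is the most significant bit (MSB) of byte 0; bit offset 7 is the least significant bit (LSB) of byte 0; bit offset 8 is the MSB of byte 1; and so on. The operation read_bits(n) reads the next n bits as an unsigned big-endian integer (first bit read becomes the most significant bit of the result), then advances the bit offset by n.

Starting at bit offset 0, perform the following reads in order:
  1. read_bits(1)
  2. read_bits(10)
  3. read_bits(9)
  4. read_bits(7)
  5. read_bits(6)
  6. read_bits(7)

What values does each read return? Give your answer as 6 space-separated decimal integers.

Read 1: bits[0:1] width=1 -> value=0 (bin 0); offset now 1 = byte 0 bit 1; 39 bits remain
Read 2: bits[1:11] width=10 -> value=334 (bin 0101001110); offset now 11 = byte 1 bit 3; 29 bits remain
Read 3: bits[11:20] width=9 -> value=82 (bin 001010010); offset now 20 = byte 2 bit 4; 20 bits remain
Read 4: bits[20:27] width=7 -> value=91 (bin 1011011); offset now 27 = byte 3 bit 3; 13 bits remain
Read 5: bits[27:33] width=6 -> value=55 (bin 110111); offset now 33 = byte 4 bit 1; 7 bits remain
Read 6: bits[33:40] width=7 -> value=109 (bin 1101101); offset now 40 = byte 5 bit 0; 0 bits remain

Answer: 0 334 82 91 55 109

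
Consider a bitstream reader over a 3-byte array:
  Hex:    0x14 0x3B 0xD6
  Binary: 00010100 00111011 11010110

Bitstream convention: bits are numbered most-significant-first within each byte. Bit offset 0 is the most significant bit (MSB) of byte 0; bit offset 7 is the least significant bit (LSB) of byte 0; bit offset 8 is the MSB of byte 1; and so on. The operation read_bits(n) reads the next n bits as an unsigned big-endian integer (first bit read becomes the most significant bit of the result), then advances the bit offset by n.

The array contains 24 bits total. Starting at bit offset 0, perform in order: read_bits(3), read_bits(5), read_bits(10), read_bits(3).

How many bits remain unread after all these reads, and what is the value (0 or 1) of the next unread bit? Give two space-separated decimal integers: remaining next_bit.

Answer: 3 1

Derivation:
Read 1: bits[0:3] width=3 -> value=0 (bin 000); offset now 3 = byte 0 bit 3; 21 bits remain
Read 2: bits[3:8] width=5 -> value=20 (bin 10100); offset now 8 = byte 1 bit 0; 16 bits remain
Read 3: bits[8:18] width=10 -> value=239 (bin 0011101111); offset now 18 = byte 2 bit 2; 6 bits remain
Read 4: bits[18:21] width=3 -> value=2 (bin 010); offset now 21 = byte 2 bit 5; 3 bits remain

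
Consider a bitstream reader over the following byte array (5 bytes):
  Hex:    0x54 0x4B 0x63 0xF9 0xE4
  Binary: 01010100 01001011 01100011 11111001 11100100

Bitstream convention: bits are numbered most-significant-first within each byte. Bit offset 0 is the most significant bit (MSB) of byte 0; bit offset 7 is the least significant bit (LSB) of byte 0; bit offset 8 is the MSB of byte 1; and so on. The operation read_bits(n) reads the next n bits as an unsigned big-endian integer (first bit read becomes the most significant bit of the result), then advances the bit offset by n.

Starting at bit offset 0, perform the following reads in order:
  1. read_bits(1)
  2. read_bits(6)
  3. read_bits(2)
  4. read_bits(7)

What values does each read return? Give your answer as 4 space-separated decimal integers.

Read 1: bits[0:1] width=1 -> value=0 (bin 0); offset now 1 = byte 0 bit 1; 39 bits remain
Read 2: bits[1:7] width=6 -> value=42 (bin 101010); offset now 7 = byte 0 bit 7; 33 bits remain
Read 3: bits[7:9] width=2 -> value=0 (bin 00); offset now 9 = byte 1 bit 1; 31 bits remain
Read 4: bits[9:16] width=7 -> value=75 (bin 1001011); offset now 16 = byte 2 bit 0; 24 bits remain

Answer: 0 42 0 75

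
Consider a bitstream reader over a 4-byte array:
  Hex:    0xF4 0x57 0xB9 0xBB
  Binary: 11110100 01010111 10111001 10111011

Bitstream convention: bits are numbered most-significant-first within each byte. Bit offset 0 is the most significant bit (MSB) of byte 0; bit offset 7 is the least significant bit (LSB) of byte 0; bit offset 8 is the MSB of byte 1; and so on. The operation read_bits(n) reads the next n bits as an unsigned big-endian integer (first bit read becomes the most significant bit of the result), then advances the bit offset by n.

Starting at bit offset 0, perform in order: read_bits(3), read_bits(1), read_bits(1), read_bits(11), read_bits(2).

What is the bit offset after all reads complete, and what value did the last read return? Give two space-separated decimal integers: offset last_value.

Read 1: bits[0:3] width=3 -> value=7 (bin 111); offset now 3 = byte 0 bit 3; 29 bits remain
Read 2: bits[3:4] width=1 -> value=1 (bin 1); offset now 4 = byte 0 bit 4; 28 bits remain
Read 3: bits[4:5] width=1 -> value=0 (bin 0); offset now 5 = byte 0 bit 5; 27 bits remain
Read 4: bits[5:16] width=11 -> value=1111 (bin 10001010111); offset now 16 = byte 2 bit 0; 16 bits remain
Read 5: bits[16:18] width=2 -> value=2 (bin 10); offset now 18 = byte 2 bit 2; 14 bits remain

Answer: 18 2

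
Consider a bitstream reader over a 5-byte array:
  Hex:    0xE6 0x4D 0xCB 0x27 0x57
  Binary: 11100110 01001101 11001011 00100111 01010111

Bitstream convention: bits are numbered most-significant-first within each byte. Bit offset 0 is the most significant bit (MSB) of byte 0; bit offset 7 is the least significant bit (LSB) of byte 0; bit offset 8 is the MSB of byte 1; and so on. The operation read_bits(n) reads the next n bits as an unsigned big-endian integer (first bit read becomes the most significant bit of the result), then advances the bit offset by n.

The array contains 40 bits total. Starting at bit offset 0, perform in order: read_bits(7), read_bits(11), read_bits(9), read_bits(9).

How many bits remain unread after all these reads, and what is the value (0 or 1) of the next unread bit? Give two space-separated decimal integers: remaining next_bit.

Read 1: bits[0:7] width=7 -> value=115 (bin 1110011); offset now 7 = byte 0 bit 7; 33 bits remain
Read 2: bits[7:18] width=11 -> value=311 (bin 00100110111); offset now 18 = byte 2 bit 2; 22 bits remain
Read 3: bits[18:27] width=9 -> value=89 (bin 001011001); offset now 27 = byte 3 bit 3; 13 bits remain
Read 4: bits[27:36] width=9 -> value=117 (bin 001110101); offset now 36 = byte 4 bit 4; 4 bits remain

Answer: 4 0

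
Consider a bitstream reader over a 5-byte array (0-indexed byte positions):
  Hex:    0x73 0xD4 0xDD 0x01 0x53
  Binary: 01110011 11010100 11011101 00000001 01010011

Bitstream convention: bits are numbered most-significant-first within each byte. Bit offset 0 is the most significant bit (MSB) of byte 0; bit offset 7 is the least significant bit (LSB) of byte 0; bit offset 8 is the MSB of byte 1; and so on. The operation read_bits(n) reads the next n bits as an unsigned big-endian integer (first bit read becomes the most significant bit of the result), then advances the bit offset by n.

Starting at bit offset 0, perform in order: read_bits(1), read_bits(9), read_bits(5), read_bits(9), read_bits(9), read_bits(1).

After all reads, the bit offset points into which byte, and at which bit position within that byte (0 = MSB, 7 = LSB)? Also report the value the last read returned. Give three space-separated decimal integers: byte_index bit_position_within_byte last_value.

Read 1: bits[0:1] width=1 -> value=0 (bin 0); offset now 1 = byte 0 bit 1; 39 bits remain
Read 2: bits[1:10] width=9 -> value=463 (bin 111001111); offset now 10 = byte 1 bit 2; 30 bits remain
Read 3: bits[10:15] width=5 -> value=10 (bin 01010); offset now 15 = byte 1 bit 7; 25 bits remain
Read 4: bits[15:24] width=9 -> value=221 (bin 011011101); offset now 24 = byte 3 bit 0; 16 bits remain
Read 5: bits[24:33] width=9 -> value=2 (bin 000000010); offset now 33 = byte 4 bit 1; 7 bits remain
Read 6: bits[33:34] width=1 -> value=1 (bin 1); offset now 34 = byte 4 bit 2; 6 bits remain

Answer: 4 2 1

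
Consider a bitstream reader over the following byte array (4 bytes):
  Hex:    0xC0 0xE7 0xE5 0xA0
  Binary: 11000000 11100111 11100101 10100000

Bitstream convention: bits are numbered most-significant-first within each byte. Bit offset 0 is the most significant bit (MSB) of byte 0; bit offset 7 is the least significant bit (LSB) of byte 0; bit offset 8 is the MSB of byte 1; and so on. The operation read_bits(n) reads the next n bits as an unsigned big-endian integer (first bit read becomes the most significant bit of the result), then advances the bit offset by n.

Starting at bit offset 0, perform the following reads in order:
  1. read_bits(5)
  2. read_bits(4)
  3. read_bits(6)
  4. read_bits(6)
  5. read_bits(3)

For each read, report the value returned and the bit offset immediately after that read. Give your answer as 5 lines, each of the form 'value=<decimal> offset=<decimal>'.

Read 1: bits[0:5] width=5 -> value=24 (bin 11000); offset now 5 = byte 0 bit 5; 27 bits remain
Read 2: bits[5:9] width=4 -> value=1 (bin 0001); offset now 9 = byte 1 bit 1; 23 bits remain
Read 3: bits[9:15] width=6 -> value=51 (bin 110011); offset now 15 = byte 1 bit 7; 17 bits remain
Read 4: bits[15:21] width=6 -> value=60 (bin 111100); offset now 21 = byte 2 bit 5; 11 bits remain
Read 5: bits[21:24] width=3 -> value=5 (bin 101); offset now 24 = byte 3 bit 0; 8 bits remain

Answer: value=24 offset=5
value=1 offset=9
value=51 offset=15
value=60 offset=21
value=5 offset=24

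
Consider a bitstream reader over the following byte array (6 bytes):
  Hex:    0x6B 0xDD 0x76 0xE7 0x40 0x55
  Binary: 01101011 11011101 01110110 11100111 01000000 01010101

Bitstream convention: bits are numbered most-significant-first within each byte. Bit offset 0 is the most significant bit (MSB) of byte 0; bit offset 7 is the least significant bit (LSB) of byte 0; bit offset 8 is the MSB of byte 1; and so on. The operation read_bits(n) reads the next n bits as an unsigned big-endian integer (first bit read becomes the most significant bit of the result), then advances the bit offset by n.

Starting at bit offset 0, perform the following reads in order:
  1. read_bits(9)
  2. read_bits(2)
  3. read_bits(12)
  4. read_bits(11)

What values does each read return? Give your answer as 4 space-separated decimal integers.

Read 1: bits[0:9] width=9 -> value=215 (bin 011010111); offset now 9 = byte 1 bit 1; 39 bits remain
Read 2: bits[9:11] width=2 -> value=2 (bin 10); offset now 11 = byte 1 bit 3; 37 bits remain
Read 3: bits[11:23] width=12 -> value=3771 (bin 111010111011); offset now 23 = byte 2 bit 7; 25 bits remain
Read 4: bits[23:34] width=11 -> value=925 (bin 01110011101); offset now 34 = byte 4 bit 2; 14 bits remain

Answer: 215 2 3771 925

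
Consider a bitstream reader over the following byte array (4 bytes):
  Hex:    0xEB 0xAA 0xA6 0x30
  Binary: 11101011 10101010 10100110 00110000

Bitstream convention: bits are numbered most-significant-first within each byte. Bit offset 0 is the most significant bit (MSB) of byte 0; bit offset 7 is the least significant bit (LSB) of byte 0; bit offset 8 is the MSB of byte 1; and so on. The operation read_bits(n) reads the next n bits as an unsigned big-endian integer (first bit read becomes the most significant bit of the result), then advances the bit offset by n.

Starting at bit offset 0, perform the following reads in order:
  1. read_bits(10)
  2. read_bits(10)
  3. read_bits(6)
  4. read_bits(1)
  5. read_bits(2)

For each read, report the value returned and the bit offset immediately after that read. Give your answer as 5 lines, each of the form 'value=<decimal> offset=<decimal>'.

Answer: value=942 offset=10
value=682 offset=20
value=24 offset=26
value=1 offset=27
value=2 offset=29

Derivation:
Read 1: bits[0:10] width=10 -> value=942 (bin 1110101110); offset now 10 = byte 1 bit 2; 22 bits remain
Read 2: bits[10:20] width=10 -> value=682 (bin 1010101010); offset now 20 = byte 2 bit 4; 12 bits remain
Read 3: bits[20:26] width=6 -> value=24 (bin 011000); offset now 26 = byte 3 bit 2; 6 bits remain
Read 4: bits[26:27] width=1 -> value=1 (bin 1); offset now 27 = byte 3 bit 3; 5 bits remain
Read 5: bits[27:29] width=2 -> value=2 (bin 10); offset now 29 = byte 3 bit 5; 3 bits remain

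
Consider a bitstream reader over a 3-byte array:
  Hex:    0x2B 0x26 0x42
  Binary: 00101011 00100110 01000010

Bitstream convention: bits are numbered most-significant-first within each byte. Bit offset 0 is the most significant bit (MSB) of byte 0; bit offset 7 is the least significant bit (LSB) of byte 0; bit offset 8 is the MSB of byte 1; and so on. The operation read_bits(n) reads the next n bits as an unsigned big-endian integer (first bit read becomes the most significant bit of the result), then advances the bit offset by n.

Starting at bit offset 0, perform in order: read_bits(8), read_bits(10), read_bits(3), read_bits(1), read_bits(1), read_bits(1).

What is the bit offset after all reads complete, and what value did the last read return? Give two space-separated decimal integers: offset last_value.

Answer: 24 0

Derivation:
Read 1: bits[0:8] width=8 -> value=43 (bin 00101011); offset now 8 = byte 1 bit 0; 16 bits remain
Read 2: bits[8:18] width=10 -> value=153 (bin 0010011001); offset now 18 = byte 2 bit 2; 6 bits remain
Read 3: bits[18:21] width=3 -> value=0 (bin 000); offset now 21 = byte 2 bit 5; 3 bits remain
Read 4: bits[21:22] width=1 -> value=0 (bin 0); offset now 22 = byte 2 bit 6; 2 bits remain
Read 5: bits[22:23] width=1 -> value=1 (bin 1); offset now 23 = byte 2 bit 7; 1 bits remain
Read 6: bits[23:24] width=1 -> value=0 (bin 0); offset now 24 = byte 3 bit 0; 0 bits remain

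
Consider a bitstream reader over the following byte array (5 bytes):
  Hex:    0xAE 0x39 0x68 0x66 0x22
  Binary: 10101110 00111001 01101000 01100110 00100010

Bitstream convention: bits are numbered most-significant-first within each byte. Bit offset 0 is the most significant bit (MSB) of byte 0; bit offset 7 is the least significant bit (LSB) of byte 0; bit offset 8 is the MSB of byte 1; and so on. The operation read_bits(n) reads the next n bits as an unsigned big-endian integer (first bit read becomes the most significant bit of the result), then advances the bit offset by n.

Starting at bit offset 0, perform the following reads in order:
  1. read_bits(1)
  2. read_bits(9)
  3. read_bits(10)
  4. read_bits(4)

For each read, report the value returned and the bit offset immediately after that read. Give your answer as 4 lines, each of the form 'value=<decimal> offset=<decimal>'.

Answer: value=1 offset=1
value=184 offset=10
value=918 offset=20
value=8 offset=24

Derivation:
Read 1: bits[0:1] width=1 -> value=1 (bin 1); offset now 1 = byte 0 bit 1; 39 bits remain
Read 2: bits[1:10] width=9 -> value=184 (bin 010111000); offset now 10 = byte 1 bit 2; 30 bits remain
Read 3: bits[10:20] width=10 -> value=918 (bin 1110010110); offset now 20 = byte 2 bit 4; 20 bits remain
Read 4: bits[20:24] width=4 -> value=8 (bin 1000); offset now 24 = byte 3 bit 0; 16 bits remain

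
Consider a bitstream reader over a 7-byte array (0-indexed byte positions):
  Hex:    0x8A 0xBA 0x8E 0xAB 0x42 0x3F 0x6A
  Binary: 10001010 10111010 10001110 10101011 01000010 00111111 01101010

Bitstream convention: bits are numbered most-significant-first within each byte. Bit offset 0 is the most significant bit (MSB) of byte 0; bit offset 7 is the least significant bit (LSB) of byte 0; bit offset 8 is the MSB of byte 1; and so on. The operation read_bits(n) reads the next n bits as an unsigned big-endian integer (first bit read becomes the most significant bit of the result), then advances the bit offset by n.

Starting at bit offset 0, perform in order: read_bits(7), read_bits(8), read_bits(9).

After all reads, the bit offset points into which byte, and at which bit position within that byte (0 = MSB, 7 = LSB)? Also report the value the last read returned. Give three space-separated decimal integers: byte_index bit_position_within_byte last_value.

Answer: 3 0 142

Derivation:
Read 1: bits[0:7] width=7 -> value=69 (bin 1000101); offset now 7 = byte 0 bit 7; 49 bits remain
Read 2: bits[7:15] width=8 -> value=93 (bin 01011101); offset now 15 = byte 1 bit 7; 41 bits remain
Read 3: bits[15:24] width=9 -> value=142 (bin 010001110); offset now 24 = byte 3 bit 0; 32 bits remain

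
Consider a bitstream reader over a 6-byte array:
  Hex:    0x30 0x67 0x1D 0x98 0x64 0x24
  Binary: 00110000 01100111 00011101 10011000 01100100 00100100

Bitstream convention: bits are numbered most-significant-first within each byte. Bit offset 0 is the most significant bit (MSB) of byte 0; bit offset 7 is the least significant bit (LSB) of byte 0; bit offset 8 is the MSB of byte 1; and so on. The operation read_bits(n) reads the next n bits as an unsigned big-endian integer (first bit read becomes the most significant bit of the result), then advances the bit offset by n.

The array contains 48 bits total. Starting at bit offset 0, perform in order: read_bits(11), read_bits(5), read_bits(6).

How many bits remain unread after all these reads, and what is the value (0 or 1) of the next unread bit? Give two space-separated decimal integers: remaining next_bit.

Read 1: bits[0:11] width=11 -> value=387 (bin 00110000011); offset now 11 = byte 1 bit 3; 37 bits remain
Read 2: bits[11:16] width=5 -> value=7 (bin 00111); offset now 16 = byte 2 bit 0; 32 bits remain
Read 3: bits[16:22] width=6 -> value=7 (bin 000111); offset now 22 = byte 2 bit 6; 26 bits remain

Answer: 26 0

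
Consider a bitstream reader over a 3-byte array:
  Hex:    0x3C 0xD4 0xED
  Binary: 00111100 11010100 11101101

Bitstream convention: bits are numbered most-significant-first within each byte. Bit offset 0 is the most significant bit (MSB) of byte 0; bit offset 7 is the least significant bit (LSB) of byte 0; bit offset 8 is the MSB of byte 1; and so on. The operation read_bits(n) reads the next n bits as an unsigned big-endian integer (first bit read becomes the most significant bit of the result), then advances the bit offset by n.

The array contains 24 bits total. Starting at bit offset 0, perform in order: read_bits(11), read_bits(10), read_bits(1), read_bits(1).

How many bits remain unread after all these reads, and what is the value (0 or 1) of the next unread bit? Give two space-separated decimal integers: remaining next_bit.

Read 1: bits[0:11] width=11 -> value=486 (bin 00111100110); offset now 11 = byte 1 bit 3; 13 bits remain
Read 2: bits[11:21] width=10 -> value=669 (bin 1010011101); offset now 21 = byte 2 bit 5; 3 bits remain
Read 3: bits[21:22] width=1 -> value=1 (bin 1); offset now 22 = byte 2 bit 6; 2 bits remain
Read 4: bits[22:23] width=1 -> value=0 (bin 0); offset now 23 = byte 2 bit 7; 1 bits remain

Answer: 1 1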